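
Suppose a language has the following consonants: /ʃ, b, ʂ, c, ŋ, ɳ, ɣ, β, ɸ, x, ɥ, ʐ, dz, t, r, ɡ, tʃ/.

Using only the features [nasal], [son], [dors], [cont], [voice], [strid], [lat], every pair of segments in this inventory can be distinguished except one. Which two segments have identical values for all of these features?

ʂ, ʃ

/ʂ/ (voiceless retroflex fricative) and /ʃ/ (voiceless postalveolar fricative) are both [-nasal], [-sonorant], [-dorsal], [+continuant], [-voice], [+strident], [-lateral], so none of the listed features separates them. (They do differ in [distributed], which is not among the given features.) Every other pair in the inventory differs on at least one listed feature.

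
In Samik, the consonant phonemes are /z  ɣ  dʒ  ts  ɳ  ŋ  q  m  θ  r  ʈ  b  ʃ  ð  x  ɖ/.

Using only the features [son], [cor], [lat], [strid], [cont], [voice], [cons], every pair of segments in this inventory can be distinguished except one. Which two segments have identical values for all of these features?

ŋ, m

Both /ŋ/ and /m/ are [+sonorant], [-coronal], [-lateral], [-strident], [-continuant], [+voice], [+consonantal]. Since the list omits [labial] and [dorsal] — which do distinguish the velar nasal from the bilabial nasal — this pair collapses; all other pairs remain distinct.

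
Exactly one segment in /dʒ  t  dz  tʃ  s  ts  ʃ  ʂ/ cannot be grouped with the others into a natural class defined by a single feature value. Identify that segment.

The remaining segments after removing /t/ share [+strident]; /t/ (voiceless alveolar stop) is [−strident]. For every other candidate removal, the leftover set fails to share any single feature value that the removed segment lacks.

t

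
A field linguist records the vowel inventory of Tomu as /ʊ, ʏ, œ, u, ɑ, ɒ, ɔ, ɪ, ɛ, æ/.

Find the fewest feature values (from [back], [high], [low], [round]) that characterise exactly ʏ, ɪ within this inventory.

The class [+high], [-back] has exactly /ʏ, ɪ/ as its extension in this inventory. No smaller conjunction from the listed features achieves this: [-back] alone would also admit /œ, ɛ, æ/; [+high] alone would also admit /ʊ, u/; and checking the remaining single features turns up none with this extension.

[+high, -back]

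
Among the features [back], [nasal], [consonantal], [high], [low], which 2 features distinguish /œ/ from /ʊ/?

/œ/ (mid front rounded lax vowel) and /ʊ/ (high back rounded lax vowel) agree on [−nasal], [−consonantal], [−low]. They differ on [high] (/œ/ [−], /ʊ/ [+]), [back] (/œ/ [−], /ʊ/ [+]).

[high], [back]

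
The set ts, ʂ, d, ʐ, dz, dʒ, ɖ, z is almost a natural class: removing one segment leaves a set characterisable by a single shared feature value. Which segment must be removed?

dʒ

/ts, dz, ʂ, ʐ, d, ɖ, z/ are all [-distributed], but /dʒ/ (voiced postalveolar affricate) is [+distributed]. No other single segment can be removed to leave a set sharing one feature value that the removed segment lacks, so /dʒ/ is the odd one out.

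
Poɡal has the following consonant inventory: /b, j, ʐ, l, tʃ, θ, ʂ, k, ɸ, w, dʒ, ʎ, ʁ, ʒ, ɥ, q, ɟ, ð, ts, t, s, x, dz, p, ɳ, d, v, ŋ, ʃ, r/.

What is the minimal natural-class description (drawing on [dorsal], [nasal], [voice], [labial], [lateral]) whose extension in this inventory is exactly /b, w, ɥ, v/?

The class [+voice], [+labial] has exactly /b, w, ɥ, v/ as its extension in this inventory. No smaller conjunction from the listed features achieves this: [+labial] alone would also admit /ɸ, p/; [+voice] alone would also admit /j, ʐ, l, dʒ, …/; and checking the remaining single features turns up none with this extension.

[+voice, +labial]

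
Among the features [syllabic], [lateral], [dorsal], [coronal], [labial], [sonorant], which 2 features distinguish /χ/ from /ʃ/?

[coronal], [dorsal]

/χ/ (voiceless uvular fricative) and /ʃ/ (voiceless postalveolar fricative) agree on [-syllabic], [-lateral], [-labial], [-sonorant]. They differ on [coronal] (/χ/ [-], /ʃ/ [+]), [dorsal] (/χ/ [+], /ʃ/ [-]).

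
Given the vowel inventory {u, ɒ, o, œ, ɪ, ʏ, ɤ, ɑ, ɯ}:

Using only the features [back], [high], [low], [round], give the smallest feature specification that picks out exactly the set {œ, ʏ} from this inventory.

[−back, +round]

The class [−back], [+round] has exactly /œ, ʏ/ as its extension in this inventory. No smaller conjunction from the listed features achieves this: [+round] alone would also admit /u, ɒ, o/; [−back] alone would also admit /ɪ/; and checking the remaining single features turns up none with this extension.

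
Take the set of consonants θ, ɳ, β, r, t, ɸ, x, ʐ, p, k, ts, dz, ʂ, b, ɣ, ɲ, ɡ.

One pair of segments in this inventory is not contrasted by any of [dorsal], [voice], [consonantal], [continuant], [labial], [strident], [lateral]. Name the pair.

ɲ, ɡ

On the given features, /ɲ/ and /ɡ/ have an identical profile: [+dorsal], [+voice], [+consonantal], [-continuant], [-labial], [-strident], [-lateral]. No other two segments in the inventory coincide on all 7 features. (They do differ in [sonorant], [nasal] and [back], which are not among the given features.)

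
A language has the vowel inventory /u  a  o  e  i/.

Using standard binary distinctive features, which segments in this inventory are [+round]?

The feature [round] marks segments produced with lip rounding. In this inventory /u, o/ have that property, so they are [+round]; /a, e, i/ are [−round].

u, o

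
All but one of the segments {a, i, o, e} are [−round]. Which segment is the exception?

o

/a, i, e/ are all [−round]; /o/ (mid back rounded tense vowel) is [+round].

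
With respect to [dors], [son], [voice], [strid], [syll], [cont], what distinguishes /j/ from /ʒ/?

/j/ (palatal glide) and /ʒ/ (voiced postalveolar fricative) agree on [+voice], [-syllabic], [+continuant]. They differ on [sonorant] (/j/ [+], /ʒ/ [-]), [strident] (/j/ [-], /ʒ/ [+]), [dorsal] (/j/ [+], /ʒ/ [-]).

[sonorant], [strident], [dorsal]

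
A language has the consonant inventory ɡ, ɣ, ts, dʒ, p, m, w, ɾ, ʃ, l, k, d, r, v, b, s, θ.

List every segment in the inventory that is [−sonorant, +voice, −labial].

ɡ, ɣ, dʒ, d

The [−sonorant] segments are /ɡ, ɣ, ts, dʒ, p, ʃ, k, d, v, b, s, θ/.
Intersecting with [+voice] gives /ɡ, ɣ, dʒ, d, v, b/.
Within that set, [−labial] leaves /ɡ, ɣ, dʒ, d/.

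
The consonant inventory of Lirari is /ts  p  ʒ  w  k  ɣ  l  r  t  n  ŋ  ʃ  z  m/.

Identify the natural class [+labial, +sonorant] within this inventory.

w, m

Checking each segment against [+labial], [+sonorant]: /w/ (labial-velar glide), /m/ (bilabial nasal) satisfy every feature; every other segment in the inventory fails at least one.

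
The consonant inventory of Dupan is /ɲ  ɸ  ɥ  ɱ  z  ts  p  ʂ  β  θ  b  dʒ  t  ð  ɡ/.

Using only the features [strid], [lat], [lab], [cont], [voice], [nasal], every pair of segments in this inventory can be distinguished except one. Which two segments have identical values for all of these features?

ɥ, β

/ɥ/ (labial-palatal glide) and /β/ (voiced bilabial fricative) are both [-strident], [-lateral], [+labial], [+continuant], [+voice], [-nasal], so none of the listed features separates them. (They do differ in [sonorant], [round] and [dorsal], which are not among the given features.) Every other pair in the inventory differs on at least one listed feature.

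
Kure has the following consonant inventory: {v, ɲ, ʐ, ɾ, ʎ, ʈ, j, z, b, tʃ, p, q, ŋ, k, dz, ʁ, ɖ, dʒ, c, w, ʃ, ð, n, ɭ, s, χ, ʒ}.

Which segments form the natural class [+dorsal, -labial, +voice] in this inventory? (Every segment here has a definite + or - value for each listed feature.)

ɲ, ʎ, j, ŋ, ʁ

Checking each segment against [+dorsal], [-labial], [+voice]: /ɲ/ (palatal nasal), /ʎ/ (palatal lateral approximant), /j/ (palatal glide), /ŋ/ (velar nasal), /ʁ/ (voiced uvular fricative) satisfy every feature; every other segment in the inventory fails at least one.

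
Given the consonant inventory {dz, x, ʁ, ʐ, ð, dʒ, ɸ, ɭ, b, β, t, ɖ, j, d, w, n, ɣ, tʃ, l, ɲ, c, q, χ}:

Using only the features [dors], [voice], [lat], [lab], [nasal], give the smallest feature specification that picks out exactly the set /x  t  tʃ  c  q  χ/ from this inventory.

/x, t, tʃ, c, q, χ/ are all [−voice], [−labial], and no other segment in the inventory matches both values. Dropping any one of them over-generates: [−labial] alone would also admit /dz, ʁ, ʐ, ð, …/; [−voice] alone would also admit /ɸ/. No other single listed feature picks out exactly this set either, so fewer than two features will not do.

[−voice, −lab]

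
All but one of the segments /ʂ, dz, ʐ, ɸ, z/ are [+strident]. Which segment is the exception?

Every segment except /ɸ/ is [+strident]. /ɸ/ (voiceless bilabial fricative) is [-strident], so it is the exception.

ɸ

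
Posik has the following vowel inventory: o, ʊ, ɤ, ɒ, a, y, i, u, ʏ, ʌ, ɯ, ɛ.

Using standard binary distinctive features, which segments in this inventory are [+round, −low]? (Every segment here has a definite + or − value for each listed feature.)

Eliminate segments failing any feature: /ɤ, a, i, ʌ, ɯ, ɛ/ are [−round]; /ɒ/ is [+low]. The remaining /o, ʊ, y, u, ʏ/ satisfy [+round], [−low].

o, ʊ, y, u, ʏ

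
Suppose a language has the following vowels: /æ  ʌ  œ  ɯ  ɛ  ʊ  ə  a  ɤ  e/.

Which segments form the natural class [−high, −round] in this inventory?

Eliminate segments failing any feature: /œ/ is [+round]; /ɯ, ʊ/ are [+high]. The remaining /æ, ʌ, ɛ, ə, a, ɤ, e/ satisfy [−high], [−round].

æ, ʌ, ɛ, ə, a, ɤ, e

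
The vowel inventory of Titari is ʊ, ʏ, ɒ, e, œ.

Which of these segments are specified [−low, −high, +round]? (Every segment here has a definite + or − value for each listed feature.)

œ

The [−low] segments are /ʊ, ʏ, e, œ/.
Within that set, [−high] gives /e, œ/.
Within that set, [+round] leaves /œ/.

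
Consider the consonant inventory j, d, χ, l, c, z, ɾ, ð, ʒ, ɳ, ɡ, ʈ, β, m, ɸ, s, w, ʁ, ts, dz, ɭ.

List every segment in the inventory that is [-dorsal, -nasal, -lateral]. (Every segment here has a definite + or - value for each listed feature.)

Checking each segment against [-dorsal], [-nasal], [-lateral]: /d/ (voiced alveolar stop), /z/ (voiced alveolar fricative), /ɾ/ (alveolar tap), /ð/ (voiced dental fricative), /ʒ/ (voiced postalveolar fricative), /ʈ/ (voiceless retroflex stop), among others, satisfy every feature; every other segment in the inventory fails at least one.

d, z, ɾ, ð, ʒ, ʈ, β, ɸ, s, ts, dz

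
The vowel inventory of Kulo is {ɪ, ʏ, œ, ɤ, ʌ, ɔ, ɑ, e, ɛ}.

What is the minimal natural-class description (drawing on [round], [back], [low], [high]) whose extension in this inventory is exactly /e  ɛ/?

Every target segment is [−high], [−back], [−round]; each remaining inventory member fails at least one of these. Each conjunct is needed — [−back, −round] alone would also admit /ɪ/; [−high, −round] alone would also admit /ɤ, ʌ, ɑ/; [−high, −back] alone would also admit /œ/ — and no other combination of two listed features has exactly this extension, so three is the minimum.

[−high, −back, −round]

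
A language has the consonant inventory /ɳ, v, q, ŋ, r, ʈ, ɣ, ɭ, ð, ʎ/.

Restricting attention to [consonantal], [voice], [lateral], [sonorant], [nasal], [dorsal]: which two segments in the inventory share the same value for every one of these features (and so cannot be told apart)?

Both /v/ and /ð/ are [+consonantal], [+voice], [-lateral], [-sonorant], [-nasal], [-dorsal]. Since the list omits [labial] and [coronal] — which do distinguish the voiced labiodental fricative from the voiced dental fricative — this pair collapses; all other pairs remain distinct.

v, ð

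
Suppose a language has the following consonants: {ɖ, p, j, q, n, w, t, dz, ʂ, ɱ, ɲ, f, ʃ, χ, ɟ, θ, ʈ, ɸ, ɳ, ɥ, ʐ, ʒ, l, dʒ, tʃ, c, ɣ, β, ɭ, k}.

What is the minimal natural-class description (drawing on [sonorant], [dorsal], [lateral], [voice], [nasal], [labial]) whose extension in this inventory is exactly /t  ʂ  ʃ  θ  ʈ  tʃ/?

[−voice, −labial, −dorsal]

The class [−voice], [−labial], [−dorsal] has exactly /t, ʂ, ʃ, θ, ʈ, tʃ/ as its extension in this inventory. No smaller conjunction from the listed features achieves this: [−labial, −dorsal] alone would also admit /ɖ, n, dz, ɳ, …/; [−voice, −dorsal] alone would also admit /p, f, ɸ/; [−voice, −labial] alone would also admit /q, χ, c, k/; and checking the remaining two-feature bundles turns up none with this extension.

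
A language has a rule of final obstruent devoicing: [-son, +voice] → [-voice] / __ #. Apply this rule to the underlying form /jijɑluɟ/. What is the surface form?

Only the final segment /ɟ/ is both word-final and matches the structural description. It is a voiced palatal stop, so [-son, +voice] holds; changing it to [-voice] with all other features held fixed yields /c/ (voiceless palatal stop). No other segment meets both the structural description and the environment, so the output is [jijɑluc].

[jijɑluc]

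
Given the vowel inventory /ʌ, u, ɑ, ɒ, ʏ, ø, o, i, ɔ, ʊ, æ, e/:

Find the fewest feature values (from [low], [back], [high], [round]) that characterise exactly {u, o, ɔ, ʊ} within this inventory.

Every target segment is [−low], [+back], [+round]; each remaining inventory member fails at least one of these. Each conjunct is needed — [+back, +round] alone would also admit /ɒ/; [−low, +round] alone would also admit /ʏ, ø/; [−low, +back] alone would also admit /ʌ/ — and no other combination of two listed features has exactly this extension, so three is the minimum.

[−low, +back, +round]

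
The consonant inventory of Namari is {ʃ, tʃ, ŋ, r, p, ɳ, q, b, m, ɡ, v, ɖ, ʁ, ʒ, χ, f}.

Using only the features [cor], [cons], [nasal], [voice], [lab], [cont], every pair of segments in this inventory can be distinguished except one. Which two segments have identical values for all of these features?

/ʒ/ (voiced postalveolar fricative) and /r/ (alveolar trill) are both [+coronal], [+consonantal], [−nasal], [+voice], [−labial], [+continuant], so none of the listed features separates them. (They do differ in [sonorant], [strident] and [anterior], which are not among the given features.) Every other pair in the inventory differs on at least one listed feature.

ʒ, r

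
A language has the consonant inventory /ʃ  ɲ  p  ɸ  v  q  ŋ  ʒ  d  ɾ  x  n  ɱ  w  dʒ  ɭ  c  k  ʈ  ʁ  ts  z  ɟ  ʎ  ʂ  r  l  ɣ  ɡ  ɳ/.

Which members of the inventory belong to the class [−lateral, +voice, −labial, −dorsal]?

ʒ, d, ɾ, n, dʒ, z, r, ɳ

Checking each segment against [−lateral], [+voice], [−labial], [−dorsal]: /ʒ/ (voiced postalveolar fricative), /d/ (voiced alveolar stop), /ɾ/ (alveolar tap), /n/ (alveolar nasal), /dʒ/ (voiced postalveolar affricate), /z/ (voiced alveolar fricative), among others, satisfy every feature; every other segment in the inventory fails at least one.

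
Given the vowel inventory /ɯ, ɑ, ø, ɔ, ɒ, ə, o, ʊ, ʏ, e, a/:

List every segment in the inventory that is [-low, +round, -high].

Checking each segment against [-low], [+round], [-high]: /ø/ (mid front rounded tense vowel), /ɔ/ (mid back rounded lax vowel), /o/ (mid back rounded tense vowel) satisfy every feature; every other segment in the inventory fails at least one.

ø, ɔ, o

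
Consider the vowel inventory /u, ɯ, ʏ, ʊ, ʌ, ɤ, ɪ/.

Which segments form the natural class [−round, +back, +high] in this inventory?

First, the [−round] segments are /ɯ, ʌ, ɤ, ɪ/.
Of those, [+back] gives /ɯ, ʌ, ɤ/.
Intersecting with [+high] leaves /ɯ/.

ɯ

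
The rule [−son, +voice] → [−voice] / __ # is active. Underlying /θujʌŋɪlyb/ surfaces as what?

[θujʌŋɪlyp]

/b/ satisfies [−son, +voice] and sits in __ #. The [−voice] counterpart of the voiced bilabial stop is /p/. Other segments in /θujʌŋɪlyb/ either fail the structural description or are not in the environment, so the surface form is [θujʌŋɪlyp].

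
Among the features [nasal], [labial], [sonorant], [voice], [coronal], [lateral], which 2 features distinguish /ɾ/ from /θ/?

[sonorant], [voice]

/ɾ/ is the alveolar tap and /θ/ is the voiceless dental fricative. Both are [-nasal], [-labial], [+coronal], [-lateral]. /ɾ/ is [+sonorant] while /θ/ is [-sonorant]; /ɾ/ is [+voice] while /θ/ is [-voice], so the distinguishing features are [sonorant], [voice].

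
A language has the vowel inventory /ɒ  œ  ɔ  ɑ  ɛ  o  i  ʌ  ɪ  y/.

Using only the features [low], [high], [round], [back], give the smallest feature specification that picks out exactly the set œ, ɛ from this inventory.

[−high, −back]

Every target segment is [−high], [−back]; each remaining inventory member fails at least one of these. Each conjunct is needed — [−back] alone would also admit /i, ɪ, y/; [−high] alone would also admit /ɒ, ɔ, ɑ, o, …/ — and no other single listed feature has exactly this extension, so two is the minimum.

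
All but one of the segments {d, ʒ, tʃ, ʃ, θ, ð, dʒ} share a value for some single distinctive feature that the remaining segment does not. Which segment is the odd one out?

[distributed] groups all but one: /ʒ, tʃ, dʒ, ð, θ, ʃ/ share [+distributed] while /d/ (voiced alveolar stop) alone is [−distributed]. Removing any other segment would not leave a single-feature class that excludes it.

d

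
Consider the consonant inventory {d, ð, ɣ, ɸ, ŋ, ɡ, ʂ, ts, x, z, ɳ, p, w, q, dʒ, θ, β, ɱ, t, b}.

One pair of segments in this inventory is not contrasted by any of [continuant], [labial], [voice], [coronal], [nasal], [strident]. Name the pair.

β, w

Both /β/ and /w/ are [+continuant], [+labial], [+voice], [−coronal], [−nasal], [−strident]. Since the list omits [sonorant], [round] and [dorsal] — which do distinguish the voiced bilabial fricative from the labial-velar glide — this pair collapses; all other pairs remain distinct.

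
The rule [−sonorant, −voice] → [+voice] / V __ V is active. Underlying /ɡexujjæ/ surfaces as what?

[ɡeɣujjæ]

/x/ satisfies [−sonorant, −voice] and sits in V __ V. The [+voice] counterpart of the voiceless velar fricative is /ɣ/. Other segments in /ɡexujjæ/ either fail the structural description or are not in the environment, so the surface form is [ɡeɣujjæ].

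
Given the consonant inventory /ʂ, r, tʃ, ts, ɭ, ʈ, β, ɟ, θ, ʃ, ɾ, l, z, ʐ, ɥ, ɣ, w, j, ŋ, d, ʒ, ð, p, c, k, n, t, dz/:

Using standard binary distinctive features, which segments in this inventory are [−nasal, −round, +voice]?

Eliminate segments failing any feature: /ʂ, tʃ, ts, ʈ, θ, ʃ, p, c, k, t/ are [−voice]; /ɥ, w/ are [+round]; /ŋ, n/ are [+nasal]. The remaining /r, ɭ, β, ɟ, ɾ, l, z, ʐ, ɣ, j, d, ʒ, ð, dz/ satisfy [−nasal], [−round], [+voice].

r, ɭ, β, ɟ, ɾ, l, z, ʐ, ɣ, j, d, ʒ, ð, dz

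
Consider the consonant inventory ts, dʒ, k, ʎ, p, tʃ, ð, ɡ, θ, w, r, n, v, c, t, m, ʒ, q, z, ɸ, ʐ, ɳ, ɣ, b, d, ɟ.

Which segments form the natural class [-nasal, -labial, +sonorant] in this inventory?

First, the [-nasal] segments are /ts, dʒ, k, ʎ, p, tʃ, ð, ɡ, θ, w, r, v, c, t, ʒ, q, z, ɸ, ʐ, ɣ, b, d, ɟ/.
Among these, [-labial] gives /ts, dʒ, k, ʎ, tʃ, ð, ɡ, θ, r, c, t, ʒ, q, z, ʐ, ɣ, d, ɟ/.
Then [+sonorant] leaves /ʎ, r/.

ʎ, r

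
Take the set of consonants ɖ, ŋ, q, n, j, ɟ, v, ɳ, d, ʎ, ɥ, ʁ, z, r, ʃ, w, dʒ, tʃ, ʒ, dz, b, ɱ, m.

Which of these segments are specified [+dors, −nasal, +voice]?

j, ɟ, ʎ, ɥ, ʁ, w

First, the [+dorsal] segments are /ŋ, q, j, ɟ, ʎ, ɥ, ʁ, w/.
Within that set, [−nasal] gives /q, j, ɟ, ʎ, ɥ, ʁ, w/.
Among these, [+voice] leaves /j, ɟ, ʎ, ɥ, ʁ, w/.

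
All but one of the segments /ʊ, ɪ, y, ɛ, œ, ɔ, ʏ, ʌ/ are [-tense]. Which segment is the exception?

y

Every segment except /y/ is [-tense]. /y/ (high front rounded tense vowel) is [+tense], so it is the exception.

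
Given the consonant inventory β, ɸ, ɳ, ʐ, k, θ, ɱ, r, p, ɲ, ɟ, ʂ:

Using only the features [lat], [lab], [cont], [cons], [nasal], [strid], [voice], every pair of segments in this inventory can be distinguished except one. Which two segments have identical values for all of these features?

/ɲ/ (palatal nasal) and /ɳ/ (retroflex nasal) are both [-lateral], [-labial], [-continuant], [+consonantal], [+nasal], [-strident], [+voice], so none of the listed features separates them. (They do differ in [dorsal], which is not among the given features.) Every other pair in the inventory differs on at least one listed feature.

ɲ, ɳ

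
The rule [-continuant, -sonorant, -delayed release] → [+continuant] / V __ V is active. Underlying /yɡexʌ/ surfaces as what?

[yɣexʌ]

Only /ɡ/ occurs between two vowels (/y/ __ /e/) and matches the structural description. It is a voiced velar stop, so [-continuant, -sonorant, -delayed release] holds; changing it to [+continuant] with all other features held fixed yields /ɣ/ (voiced velar fricative). No other segment meets both the structural description and the environment, so the output is [yɣexʌ].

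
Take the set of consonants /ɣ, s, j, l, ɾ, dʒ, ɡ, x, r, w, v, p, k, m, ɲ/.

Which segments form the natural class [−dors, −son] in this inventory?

Eliminate segments failing any feature: /ɣ, j, ɡ, x, w, k, ɲ/ are [+dorsal]; /l, ɾ, r, m/ are [+sonorant]. The remaining /s, dʒ, v, p/ satisfy [−dorsal], [−sonorant].

s, dʒ, v, p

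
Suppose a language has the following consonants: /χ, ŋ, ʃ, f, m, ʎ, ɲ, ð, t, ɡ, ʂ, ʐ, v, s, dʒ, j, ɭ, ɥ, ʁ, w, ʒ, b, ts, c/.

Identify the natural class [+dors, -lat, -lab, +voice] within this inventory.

First, the [+dorsal] segments are /χ, ŋ, ʎ, ɲ, ɡ, j, ɥ, ʁ, w, c/.
Among these, [-lateral] gives /χ, ŋ, ɲ, ɡ, j, ɥ, ʁ, w, c/.
Within that set, [-labial] gives /χ, ŋ, ɲ, ɡ, j, ʁ, c/.
Within that set, [+voice] leaves /ŋ, ɲ, ɡ, j, ʁ/.

ŋ, ɲ, ɡ, j, ʁ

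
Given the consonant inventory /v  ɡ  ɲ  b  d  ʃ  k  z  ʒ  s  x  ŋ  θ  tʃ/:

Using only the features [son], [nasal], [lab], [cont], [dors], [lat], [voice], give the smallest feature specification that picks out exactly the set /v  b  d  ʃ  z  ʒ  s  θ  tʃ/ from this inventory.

[−dors]

Every target segment is [−dorsal] and no other inventory member is, so one feature is enough.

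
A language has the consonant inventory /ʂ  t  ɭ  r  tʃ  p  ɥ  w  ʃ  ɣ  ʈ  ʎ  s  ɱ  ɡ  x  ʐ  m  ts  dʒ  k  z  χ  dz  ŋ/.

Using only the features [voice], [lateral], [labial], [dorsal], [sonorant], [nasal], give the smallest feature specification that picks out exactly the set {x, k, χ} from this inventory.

/x, k, χ/ are all [-voice], [+dorsal], and no other segment in the inventory matches both values. Dropping any one of them over-generates: [+dorsal] alone would also admit /ɥ, w, ɣ, ʎ, …/; [-voice] alone would also admit /ʂ, t, tʃ, p, …/. No other single listed feature picks out exactly this set either, so fewer than two features will not do.

[-voice, +dorsal]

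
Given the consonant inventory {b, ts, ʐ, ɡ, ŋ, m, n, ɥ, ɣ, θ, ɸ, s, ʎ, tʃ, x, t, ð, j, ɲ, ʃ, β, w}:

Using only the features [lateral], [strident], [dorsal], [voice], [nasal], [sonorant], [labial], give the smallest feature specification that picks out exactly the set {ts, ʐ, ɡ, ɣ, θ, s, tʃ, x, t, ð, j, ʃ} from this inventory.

/ts, ʐ, ɡ, ɣ, θ, s, tʃ, x, t, ð, j, ʃ/ are all [-nasal], [-lateral], [-labial], and no other segment in the inventory matches all three values. Dropping any one of them over-generates: [-lateral, -labial] alone would also admit /ŋ, n, ɲ/; [-nasal, -labial] alone would also admit /ʎ/; [-nasal, -lateral] alone would also admit /b, ɥ, ɸ, β, …/. No other combination of two listed features picks out exactly this set either, so fewer than three features will not do.

[-nasal, -lateral, -labial]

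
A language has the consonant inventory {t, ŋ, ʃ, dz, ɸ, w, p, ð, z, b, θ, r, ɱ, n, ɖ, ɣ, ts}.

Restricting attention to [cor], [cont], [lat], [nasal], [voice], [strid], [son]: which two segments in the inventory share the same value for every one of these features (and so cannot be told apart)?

ŋ, ɱ

Both /ŋ/ and /ɱ/ are [−coronal], [−continuant], [−lateral], [+nasal], [+voice], [−strident], [+sonorant]. Since the list omits [labial] and [dorsal] — which do distinguish the velar nasal from the labiodental nasal — this pair collapses; all other pairs remain distinct.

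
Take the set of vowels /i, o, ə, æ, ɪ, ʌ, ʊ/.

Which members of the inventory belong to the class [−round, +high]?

i, ɪ

The [−round] segments are /i, ə, æ, ɪ, ʌ/.
Then [+high] leaves /i, ɪ/.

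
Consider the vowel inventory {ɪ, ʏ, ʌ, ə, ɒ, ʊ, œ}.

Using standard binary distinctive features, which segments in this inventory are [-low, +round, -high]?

Among the inventory, the [-low] segments are /ɪ, ʏ, ʌ, ə, ʊ, œ/.
Intersecting with [+round] gives /ʏ, ʊ, œ/.
Within that set, [-high] leaves /œ/.

œ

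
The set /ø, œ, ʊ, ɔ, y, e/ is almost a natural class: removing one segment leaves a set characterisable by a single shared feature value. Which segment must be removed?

e

[round] groups all but one: /ɔ, ʊ, ø, œ, y/ share [+round] while /e/ (mid front unrounded tense vowel) alone is [-round]. Removing any other segment would not leave a single-feature class that excludes it.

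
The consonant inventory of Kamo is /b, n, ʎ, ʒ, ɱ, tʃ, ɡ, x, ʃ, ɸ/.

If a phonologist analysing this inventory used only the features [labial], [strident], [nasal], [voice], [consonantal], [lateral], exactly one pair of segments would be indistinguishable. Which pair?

ʃ, tʃ

On the given features, /ʃ/ and /tʃ/ have an identical profile: [−labial], [+strident], [−nasal], [−voice], [+consonantal], [−lateral]. No other two segments in the inventory coincide on all 6 features. (They do differ in [continuant], which is not among the given features.)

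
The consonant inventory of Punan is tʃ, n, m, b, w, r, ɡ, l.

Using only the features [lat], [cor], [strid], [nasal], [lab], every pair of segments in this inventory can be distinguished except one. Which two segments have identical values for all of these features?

On the given features, /w/ and /b/ have an identical profile: [-lateral], [-coronal], [-strident], [-nasal], [+labial]. No other two segments in the inventory coincide on all 5 features. (They do differ in [sonorant], [continuant], [round] and [dorsal], which are not among the given features.)

w, b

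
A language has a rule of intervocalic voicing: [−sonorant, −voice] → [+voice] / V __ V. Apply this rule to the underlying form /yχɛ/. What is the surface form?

[yʁɛ]

/χ/ satisfies [−sonorant, −voice] and sits in V __ V. The [+voice] counterpart of the voiceless uvular fricative is /ʁ/. Other segments in /yχɛ/ either fail the structural description or are not in the environment, so the surface form is [yʁɛ].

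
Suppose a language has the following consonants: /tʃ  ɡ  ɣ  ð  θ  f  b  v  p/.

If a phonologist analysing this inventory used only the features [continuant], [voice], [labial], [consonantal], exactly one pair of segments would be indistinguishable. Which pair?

ɣ, ð

/ɣ/ (voiced velar fricative) and /ð/ (voiced dental fricative) are both [+continuant], [+voice], [−labial], [+consonantal], so none of the listed features separates them. (They do differ in [coronal] and [dorsal], which are not among the given features.) Every other pair in the inventory differs on at least one listed feature.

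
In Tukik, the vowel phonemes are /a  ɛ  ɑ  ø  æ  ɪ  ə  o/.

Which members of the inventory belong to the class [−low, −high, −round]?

ɛ, ə

Checking each segment against [−low], [−high], [−round]: /ɛ/ (mid front unrounded lax vowel), /ə/ (mid central vowel (schwa)) satisfy every feature; every other segment in the inventory fails at least one.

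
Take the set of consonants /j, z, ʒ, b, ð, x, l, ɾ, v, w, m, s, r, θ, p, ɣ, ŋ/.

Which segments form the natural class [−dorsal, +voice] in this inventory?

z, ʒ, b, ð, l, ɾ, v, m, r

Among the inventory, the [−dorsal] segments are /z, ʒ, b, ð, l, ɾ, v, m, s, r, θ, p/.
Intersecting with [+voice] leaves /z, ʒ, b, ð, l, ɾ, v, m, r/.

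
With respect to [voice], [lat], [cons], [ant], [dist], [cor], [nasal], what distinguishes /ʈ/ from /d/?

/ʈ/ is the voiceless retroflex stop and /d/ is the voiced alveolar stop. Both are [−lateral], [+consonantal], [−distributed], [+coronal], [−nasal]. /ʈ/ is [−voice] while /d/ is [+voice]; /ʈ/ is [−anterior] while /d/ is [+anterior], so the distinguishing features are [voice], [anterior].

[voice], [anterior]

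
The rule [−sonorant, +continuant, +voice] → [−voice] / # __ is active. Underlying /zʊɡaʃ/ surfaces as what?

Only the initial segment /z/ is both word-initial and matches the structural description. It is a voiced alveolar fricative, so [−sonorant, +continuant, +voice] holds; changing it to [−voice] with all other features held fixed yields /s/ (voiceless alveolar fricative). No other segment meets both the structural description and the environment, so the output is [sʊɡaʃ].

[sʊɡaʃ]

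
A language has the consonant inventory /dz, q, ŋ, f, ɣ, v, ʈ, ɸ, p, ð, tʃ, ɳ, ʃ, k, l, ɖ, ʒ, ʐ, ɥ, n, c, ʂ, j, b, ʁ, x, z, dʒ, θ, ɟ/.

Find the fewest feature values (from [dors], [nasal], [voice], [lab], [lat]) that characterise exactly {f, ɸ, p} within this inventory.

The class [−voice], [+labial] has exactly /f, ɸ, p/ as its extension in this inventory. No smaller conjunction from the listed features achieves this: [+labial] alone would also admit /v, ɥ, b/; [−voice] alone would also admit /q, ʈ, tʃ, ʃ, …/; and checking the remaining single features turns up none with this extension.

[−voice, +lab]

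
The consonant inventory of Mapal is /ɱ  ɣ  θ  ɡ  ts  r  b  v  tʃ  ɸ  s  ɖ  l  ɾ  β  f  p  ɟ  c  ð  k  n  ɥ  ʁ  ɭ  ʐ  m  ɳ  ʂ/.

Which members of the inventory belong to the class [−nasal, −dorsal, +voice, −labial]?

The [−nasal] segments are /ɣ, θ, ɡ, ts, r, b, v, tʃ, ɸ, s, ɖ, l, ɾ, β, f, p, ɟ, c, ð, k, ɥ, ʁ, ɭ, ʐ, ʂ/.
Among these, [−dorsal] gives /θ, ts, r, b, v, tʃ, ɸ, s, ɖ, l, ɾ, β, f, p, ð, ɭ, ʐ, ʂ/.
Of those, [+voice] gives /r, b, v, ɖ, l, ɾ, β, ð, ɭ, ʐ/.
Within that set, [−labial] leaves /r, ɖ, l, ɾ, ð, ɭ, ʐ/.

r, ɖ, l, ɾ, ð, ɭ, ʐ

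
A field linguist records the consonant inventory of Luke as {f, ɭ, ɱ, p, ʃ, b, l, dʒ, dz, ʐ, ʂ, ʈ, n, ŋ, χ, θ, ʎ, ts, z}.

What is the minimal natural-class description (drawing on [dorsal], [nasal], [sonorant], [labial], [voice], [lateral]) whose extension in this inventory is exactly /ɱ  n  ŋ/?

[+nasal]

The target set is precisely the extension of [+nasal] in this inventory.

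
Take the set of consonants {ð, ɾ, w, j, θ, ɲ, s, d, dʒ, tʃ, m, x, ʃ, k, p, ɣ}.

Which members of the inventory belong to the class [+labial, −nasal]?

w, p

The [+labial] segments are /w, m, p/.
Within that set, [−nasal] leaves /w, p/.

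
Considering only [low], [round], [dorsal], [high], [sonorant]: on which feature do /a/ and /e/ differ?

/a/ is the low unrounded vowel and /e/ is the mid front unrounded tense vowel. Both are [−round], [+dorsal], [−high], [+sonorant]. /a/ is [+low] while /e/ is [−low], so the distinguishing feature is [low].

[low]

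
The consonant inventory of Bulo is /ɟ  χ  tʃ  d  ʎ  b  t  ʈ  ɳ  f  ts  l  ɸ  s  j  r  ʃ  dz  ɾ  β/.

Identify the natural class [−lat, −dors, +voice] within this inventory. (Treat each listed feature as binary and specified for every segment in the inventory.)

d, b, ɳ, r, dz, ɾ, β

Checking each segment against [−lateral], [−dorsal], [+voice]: /d/ (voiced alveolar stop), /b/ (voiced bilabial stop), /ɳ/ (retroflex nasal), /r/ (alveolar trill), /dz/ (voiced alveolar affricate), /ɾ/ (alveolar tap), among others, satisfy every feature; every other segment in the inventory fails at least one.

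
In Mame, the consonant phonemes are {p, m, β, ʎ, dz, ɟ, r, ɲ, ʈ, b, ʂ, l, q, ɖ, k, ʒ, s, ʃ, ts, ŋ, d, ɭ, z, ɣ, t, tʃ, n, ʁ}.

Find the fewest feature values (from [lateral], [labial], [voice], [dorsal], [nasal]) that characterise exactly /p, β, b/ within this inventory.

[−nasal, +labial]

Every target segment is [−nasal], [+labial]; each remaining inventory member fails at least one of these. Each conjunct is needed — [+labial] alone would also admit /m/; [−nasal] alone would also admit /ʎ, dz, ɟ, r, …/ — and no other single listed feature has exactly this extension, so two is the minimum.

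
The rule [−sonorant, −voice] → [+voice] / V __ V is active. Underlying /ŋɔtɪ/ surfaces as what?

[ŋɔdɪ]

The only segment in the rule's environment that also matches [−sonorant, −voice] is /t/. Applying [+voice] turns the voiceless alveolar stop into /d/ (voiced alveolar stop), giving [ŋɔdɪ].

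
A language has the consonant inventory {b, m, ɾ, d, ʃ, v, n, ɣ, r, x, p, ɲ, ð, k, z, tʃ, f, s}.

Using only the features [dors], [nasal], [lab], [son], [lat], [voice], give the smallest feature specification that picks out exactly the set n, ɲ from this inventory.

The class [+nasal], [−labial] has exactly /n, ɲ/ as its extension in this inventory. No smaller conjunction from the listed features achieves this: [−labial] alone would also admit /ɾ, d, ʃ, ɣ, …/; [+nasal] alone would also admit /m/; and checking the remaining single features turns up none with this extension.

[+nasal, −lab]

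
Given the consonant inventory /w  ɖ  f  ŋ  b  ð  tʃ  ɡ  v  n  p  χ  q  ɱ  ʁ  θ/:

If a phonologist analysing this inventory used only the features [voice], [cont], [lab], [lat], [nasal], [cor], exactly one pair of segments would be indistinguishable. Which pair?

v, w

On the given features, /v/ and /w/ have an identical profile: [+voice], [+continuant], [+labial], [−lateral], [−nasal], [−coronal]. No other two segments in the inventory coincide on all 6 features. (They do differ in [sonorant], [round] and [dorsal], which are not among the given features.)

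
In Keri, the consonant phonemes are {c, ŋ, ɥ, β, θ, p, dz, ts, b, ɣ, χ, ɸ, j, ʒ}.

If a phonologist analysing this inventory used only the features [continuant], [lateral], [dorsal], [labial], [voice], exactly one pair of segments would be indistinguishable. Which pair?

/ɣ/ (voiced velar fricative) and /j/ (palatal glide) are both [+continuant], [−lateral], [+dorsal], [−labial], [+voice], so none of the listed features separates them. (They do differ in [sonorant] and [back], which are not among the given features.) Every other pair in the inventory differs on at least one listed feature.

ɣ, j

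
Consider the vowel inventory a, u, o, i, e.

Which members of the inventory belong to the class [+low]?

a

The [+low] segments here are /a/; the remaining /u, o, i, e/ are [-low].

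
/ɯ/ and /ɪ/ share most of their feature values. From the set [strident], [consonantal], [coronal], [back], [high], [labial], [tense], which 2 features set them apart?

The two segments share [-strident], [-consonantal], [-coronal], [+high], [-labial]. The only features from the list on which they differ: /ɯ/ is [+back] while /ɪ/ is [-back]; /ɯ/ is [+tense] while /ɪ/ is [-tense].

[back], [tense]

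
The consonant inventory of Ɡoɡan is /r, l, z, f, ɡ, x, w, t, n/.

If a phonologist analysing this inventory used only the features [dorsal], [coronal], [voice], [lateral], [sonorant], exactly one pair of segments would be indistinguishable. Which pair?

/n/ (alveolar nasal) and /r/ (alveolar trill) are both [−dorsal], [+coronal], [+voice], [−lateral], [+sonorant], so none of the listed features separates them. (They do differ in [nasal] and [continuant], which are not among the given features.) Every other pair in the inventory differs on at least one listed feature.

n, r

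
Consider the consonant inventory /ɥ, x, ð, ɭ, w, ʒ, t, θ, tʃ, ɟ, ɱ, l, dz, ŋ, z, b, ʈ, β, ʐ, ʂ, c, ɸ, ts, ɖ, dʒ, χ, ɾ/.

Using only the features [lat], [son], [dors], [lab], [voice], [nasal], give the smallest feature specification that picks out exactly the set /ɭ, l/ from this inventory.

/ɭ, l/ are exactly the [+lateral] segments in the inventory, so a single feature suffices.

[+lat]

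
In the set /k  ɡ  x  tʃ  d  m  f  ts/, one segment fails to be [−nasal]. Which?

m

/m/ is the bilabial nasal, which is [+nasal]; the rest — /x, ts, d, ɡ, f, k, tʃ/ — are [−nasal].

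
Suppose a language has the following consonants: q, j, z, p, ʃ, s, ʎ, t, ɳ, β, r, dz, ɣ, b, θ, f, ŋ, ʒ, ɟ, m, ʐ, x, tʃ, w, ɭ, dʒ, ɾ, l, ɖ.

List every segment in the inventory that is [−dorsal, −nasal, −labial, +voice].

z, r, dz, ʒ, ʐ, ɭ, dʒ, ɾ, l, ɖ

Eliminate segments failing any feature: /q, j, ʎ, ɣ, ŋ, ɟ, x, w/ are [+dorsal]; /p, β, b, f/ are [+labial]; /ʃ, s, t, θ, tʃ/ are [−voice]; /ɳ, m/ are [+nasal]. The remaining /z, r, dz, ʒ, ʐ, ɭ, dʒ, ɾ, l, ɖ/ satisfy [−dorsal], [−nasal], [−labial], [+voice].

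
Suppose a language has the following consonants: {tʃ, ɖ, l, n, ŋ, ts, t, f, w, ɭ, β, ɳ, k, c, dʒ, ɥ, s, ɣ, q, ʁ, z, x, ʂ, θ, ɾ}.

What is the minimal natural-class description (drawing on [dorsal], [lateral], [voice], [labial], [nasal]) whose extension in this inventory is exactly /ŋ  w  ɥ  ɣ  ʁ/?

[+voice, +dorsal]

/ŋ, w, ɥ, ɣ, ʁ/ are all [+voice], [+dorsal], and no other segment in the inventory matches both values. Dropping any one of them over-generates: [+dorsal] alone would also admit /k, c, q, x/; [+voice] alone would also admit /ɖ, l, n, ɭ, …/. No other single listed feature picks out exactly this set either, so fewer than two features will not do.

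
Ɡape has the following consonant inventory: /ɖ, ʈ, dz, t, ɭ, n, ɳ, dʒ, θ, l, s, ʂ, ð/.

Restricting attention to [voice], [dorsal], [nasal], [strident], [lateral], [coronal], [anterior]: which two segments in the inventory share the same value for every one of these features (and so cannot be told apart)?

Both /θ/ and /t/ are [−voice], [−dorsal], [−nasal], [−strident], [−lateral], [+coronal], [+anterior]. Since the list omits [continuant] and [distributed] — which do distinguish the voiceless dental fricative from the voiceless alveolar stop — this pair collapses; all other pairs remain distinct.

θ, t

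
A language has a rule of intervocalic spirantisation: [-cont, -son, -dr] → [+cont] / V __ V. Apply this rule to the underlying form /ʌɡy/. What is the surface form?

/ɡ/ satisfies [-cont, -son, -dr] and sits in V __ V. The [+continuant] counterpart of the voiced velar stop is /ɣ/. Other segments in /ʌɡy/ either fail the structural description or are not in the environment, so the surface form is [ʌɣy].

[ʌɣy]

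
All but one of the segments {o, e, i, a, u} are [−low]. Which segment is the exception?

/u, i, e, o/ are all [−low]; /a/ (low unrounded vowel) is [+low].

a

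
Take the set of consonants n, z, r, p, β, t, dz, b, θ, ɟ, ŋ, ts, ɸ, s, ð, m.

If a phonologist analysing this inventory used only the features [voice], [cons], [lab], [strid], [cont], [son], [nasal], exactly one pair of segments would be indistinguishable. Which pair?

/n/ (alveolar nasal) and /ŋ/ (velar nasal) are both [+voice], [+consonantal], [-labial], [-strident], [-continuant], [+sonorant], [+nasal], so none of the listed features separates them. (They do differ in [coronal] and [dorsal], which are not among the given features.) Every other pair in the inventory differs on at least one listed feature.

n, ŋ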